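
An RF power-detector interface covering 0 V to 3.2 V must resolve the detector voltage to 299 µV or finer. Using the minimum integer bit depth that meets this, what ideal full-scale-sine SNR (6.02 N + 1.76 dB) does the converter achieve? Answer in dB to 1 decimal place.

V_FS = 3.2 V.
Required number of levels: 3.2/299 µV = 10702; smallest N with 2^N ≥ that is 14.
Ideal SNR at N = 14: 6.02·14 + 1.76 = 86.0 dB.

86.0 dB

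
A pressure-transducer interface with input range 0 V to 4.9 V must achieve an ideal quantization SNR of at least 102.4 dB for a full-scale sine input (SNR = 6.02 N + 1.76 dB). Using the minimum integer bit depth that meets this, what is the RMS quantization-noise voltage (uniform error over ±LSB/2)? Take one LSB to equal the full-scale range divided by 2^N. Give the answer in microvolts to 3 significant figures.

Full-scale range = 4.9 V.
N ≥ (102.4 − 1.76)/6.02 = 16.718 → N_min = 17.
Step size = 4.9/131072 V = 37.384 µV.
σ_q = LSB/√12 = 37.384 µV/3.4641 = 10.8 µV.

10.8 µV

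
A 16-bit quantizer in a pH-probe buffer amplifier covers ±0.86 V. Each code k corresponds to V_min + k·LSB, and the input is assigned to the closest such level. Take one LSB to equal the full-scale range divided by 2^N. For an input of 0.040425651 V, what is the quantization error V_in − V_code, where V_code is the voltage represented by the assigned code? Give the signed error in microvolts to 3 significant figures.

+8.17 µV

Range = 0.86 − (-0.86) = 1.72 V. LSB = 1.72 V / 2^16 ≈ 26.25 µV.
(V_in − V_min)/LSB = (0.040425651 − (-0.86)) × 65536/1.72 = 34308.3113 → nearest code k = 34308.
V_code = -0.86 + (34308/65536) × 1.72 = 0.040417480469 V.
V_in − V_code = 0.040425651 − (0.040417480469) = +8.17 µV.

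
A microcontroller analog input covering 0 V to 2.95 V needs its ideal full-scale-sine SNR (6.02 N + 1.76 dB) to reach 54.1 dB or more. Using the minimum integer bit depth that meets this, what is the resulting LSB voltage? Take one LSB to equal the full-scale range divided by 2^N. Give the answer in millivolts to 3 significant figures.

5.76 mV

Range is 2.95 V.
6.02 N + 1.76 ≥ 54.1 gives N ≥ 8.694, so the minimum integer is 9.
LSB = 2.95 V / 2^9 = 5.76 mV.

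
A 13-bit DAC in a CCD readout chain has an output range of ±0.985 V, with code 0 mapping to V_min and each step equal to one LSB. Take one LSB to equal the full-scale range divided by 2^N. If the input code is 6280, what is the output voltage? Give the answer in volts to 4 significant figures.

Range = 0.985 − (-0.985) = 1.97 V. LSB = 1.97 V / 2^13.
V_out = V_min + code × LSB = -0.985 V + 6280 × 1.97 V / 8192
      = -0.985 V + 1.51021 V = 0.525205 V.

0.5252 V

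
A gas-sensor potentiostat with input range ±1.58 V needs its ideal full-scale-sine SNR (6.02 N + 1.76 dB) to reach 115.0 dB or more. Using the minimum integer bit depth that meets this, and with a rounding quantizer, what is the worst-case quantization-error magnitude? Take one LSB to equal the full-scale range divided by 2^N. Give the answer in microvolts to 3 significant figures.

3.01 µV

Span: 1.58 V − (-1.58 V) = 3.16 V.
Solving 6.02 N ≥ 115.0 − 1.76: N ≥ 18.811. Round up → N = 19.
LSB = 3.16 V / 2^19 = 6.0272 µV.
|e|_max = LSB/2 = 3.01 µV.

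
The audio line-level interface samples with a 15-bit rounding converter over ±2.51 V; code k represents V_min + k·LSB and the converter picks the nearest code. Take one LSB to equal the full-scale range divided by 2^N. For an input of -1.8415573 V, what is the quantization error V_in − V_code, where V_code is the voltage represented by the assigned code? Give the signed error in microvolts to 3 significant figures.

+38.8 µV

Span: 2.51 V − (-2.51 V) = 5.02 V. LSB = 5.02 V / 2^15 ≈ 153.2 µV.
(V_in − V_min)/LSB = (-1.8415573 − (-2.51)) × 32768/5.02 = 4363.2531 → nearest code k = 4363.
V_code = -2.51 + (4363/32768) × 5.02 = -1.8415960693 V.
Error = V_in − V_code = -1.8415573 − (-1.8415960693) = +38.8 µV.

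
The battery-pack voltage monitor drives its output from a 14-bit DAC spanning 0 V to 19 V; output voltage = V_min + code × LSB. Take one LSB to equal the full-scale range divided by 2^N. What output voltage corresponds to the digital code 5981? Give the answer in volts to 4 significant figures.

6.936 V

Span = 19 V. LSB = 19 V / 2^14.
Output = V_min + (5981/16384) × range = 0 + 0.365051 × 19 V
      = 0 V + 6.93597 V = 6.93597 V.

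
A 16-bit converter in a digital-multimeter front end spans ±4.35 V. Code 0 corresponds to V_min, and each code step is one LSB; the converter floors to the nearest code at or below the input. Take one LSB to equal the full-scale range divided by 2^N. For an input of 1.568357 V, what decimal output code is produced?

The full-scale span is 4.35 − (-4.35) = 8.7 V. LSB = 8.7 V / 2^16 ≈ 132.8 µV.
(V_in − V_min) × 2^16/range = (1.568357 − (-4.35)) × 65536/8.7 = 44582.235.
Floor → code = 44582.

44582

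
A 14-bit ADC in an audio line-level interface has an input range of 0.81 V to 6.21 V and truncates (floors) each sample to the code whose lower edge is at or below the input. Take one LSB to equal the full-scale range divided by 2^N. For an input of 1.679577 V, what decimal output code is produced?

2638

The full-scale span is 6.21 − (0.81) = 5.4 V. LSB = 5.4 V / 2^14 ≈ 329.6 µV.
(V_in − V_min) × 2^14/range = (1.679577 − (0.81)) × 16384/5.4 = 2638.361.
Floor → code = 2638.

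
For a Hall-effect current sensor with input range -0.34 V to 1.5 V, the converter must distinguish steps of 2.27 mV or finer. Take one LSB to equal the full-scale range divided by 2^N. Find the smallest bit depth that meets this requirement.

10 bits

The full-scale span is 1.5 − (-0.34) = 1.84 V.
Required number of levels: 1.84/2.27 mV = 810.57; smallest N with 2^N ≥ that is 10.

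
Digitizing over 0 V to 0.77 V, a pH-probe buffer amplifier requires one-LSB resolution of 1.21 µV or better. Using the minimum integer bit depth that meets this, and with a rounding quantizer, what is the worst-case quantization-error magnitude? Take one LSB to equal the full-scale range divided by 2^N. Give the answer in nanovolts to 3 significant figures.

367 nV

V_FS = 0.77 V.
Need 2^N ≥ 0.77 V / 1.21 µV = 636400 → N_min = 20.
LSB = 0.77 V / 2^20 = 0.73433 µV.
Max error for round-to-nearest is LSB/2 = 367 nV.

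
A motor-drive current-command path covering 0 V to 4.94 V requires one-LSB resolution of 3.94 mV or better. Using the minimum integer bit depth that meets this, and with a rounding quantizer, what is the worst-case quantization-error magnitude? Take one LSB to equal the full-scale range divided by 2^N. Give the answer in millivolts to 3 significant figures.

1.21 mV

Span = 4.94 V.
Required number of levels: 4.94/3.94 mV = 1253.8; smallest N with 2^N ≥ that is 11.
LSB = 4.94 V ÷ 2^11 = 4.94/2048 V = 2.4121 mV.
Half an LSB is 1.21 mV.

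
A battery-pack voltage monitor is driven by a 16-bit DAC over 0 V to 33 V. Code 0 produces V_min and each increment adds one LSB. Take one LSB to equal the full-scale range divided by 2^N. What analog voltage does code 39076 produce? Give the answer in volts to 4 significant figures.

Range is 33 V. LSB = 33 V / 2^16.
Output = V_min + (39076/65536) × range = 0 + 0.596252 × 33 V
      = 0 V + 19.6763 V = 19.6763 V.

19.68 V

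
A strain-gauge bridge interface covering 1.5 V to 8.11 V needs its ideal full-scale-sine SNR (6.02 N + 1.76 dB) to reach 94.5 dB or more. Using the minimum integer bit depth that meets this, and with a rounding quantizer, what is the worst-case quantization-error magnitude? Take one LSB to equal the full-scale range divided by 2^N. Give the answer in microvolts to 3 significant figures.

50.4 µV

Full-scale range = 8.11 V − (1.5 V) = 6.61 V.
Required N = ⌈(94.5 − 1.76)/6.02⌉ = ⌈15.405⌉ = 16.
LSB = 6.61 V / 2^16 = 100.86 µV.
|e|_max = LSB/2 = 50.4 µV.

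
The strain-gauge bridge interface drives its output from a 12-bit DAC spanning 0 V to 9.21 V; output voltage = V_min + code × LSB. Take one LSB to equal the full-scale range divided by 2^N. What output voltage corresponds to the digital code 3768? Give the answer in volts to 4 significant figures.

V_FS = 9.21 V. LSB = 9.21 V / 2^12.
V_out = V_min + code × LSB = 0 V + 3768 × 9.21 V / 4096
      = 0 V + 8.47248 V = 8.47248 V.

8.472 V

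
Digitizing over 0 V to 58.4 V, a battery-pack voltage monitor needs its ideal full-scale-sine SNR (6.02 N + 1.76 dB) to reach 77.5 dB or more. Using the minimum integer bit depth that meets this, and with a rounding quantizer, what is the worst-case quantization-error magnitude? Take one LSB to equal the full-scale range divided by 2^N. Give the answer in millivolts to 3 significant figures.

3.56 mV

Range is 58.4 V.
6.02 N + 1.76 ≥ 77.5 gives N ≥ 12.581, so the minimum integer is 13.
LSB = 58.4 V ÷ 2^13 = 58.4/8192 V = 7.1289 mV.
Max error for round-to-nearest is LSB/2 = 3.56 mV.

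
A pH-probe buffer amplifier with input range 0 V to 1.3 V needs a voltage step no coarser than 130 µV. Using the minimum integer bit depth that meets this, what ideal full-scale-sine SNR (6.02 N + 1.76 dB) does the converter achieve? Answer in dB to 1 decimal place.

Span = 1.3 V.
Required number of levels: 1.3/130 µV = 10000; smallest N with 2^N ≥ that is 14.
Ideal SNR at N = 14: 6.02·14 + 1.76 = 86.0 dB.

86.0 dB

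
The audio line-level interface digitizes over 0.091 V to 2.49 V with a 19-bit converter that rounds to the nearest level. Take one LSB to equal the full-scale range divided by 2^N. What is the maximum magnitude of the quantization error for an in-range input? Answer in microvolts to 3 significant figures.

Full-scale range = 2.49 V − (0.091 V) = 2.399 V.
LSB = 2.399 V ÷ 2^19 = 2.399/524288 V = 4.5757 µV.
Worst-case error for round-to-nearest is half an LSB: 2.29 µV.

2.29 µV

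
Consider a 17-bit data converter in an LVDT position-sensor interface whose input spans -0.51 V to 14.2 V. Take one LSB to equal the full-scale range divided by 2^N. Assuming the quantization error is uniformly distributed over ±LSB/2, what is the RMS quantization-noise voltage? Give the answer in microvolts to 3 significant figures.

32.4 µV

Range = 14.2 − (-0.51) = 14.71 V.
One LSB is 14.71 V / 131072 = 112.23 µV.
V_rms = LSB/√12 = 112.23 µV / √12 = 32.4 µV.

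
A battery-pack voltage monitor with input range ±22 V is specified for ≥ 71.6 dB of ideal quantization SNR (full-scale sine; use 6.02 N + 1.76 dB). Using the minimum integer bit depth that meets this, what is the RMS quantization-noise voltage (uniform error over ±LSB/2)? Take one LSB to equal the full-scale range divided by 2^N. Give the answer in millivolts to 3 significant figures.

Span: 22 V − (-22 V) = 44 V.
Solving 6.02 N ≥ 71.6 − 1.76: N ≥ 11.601. Round up → N = 12.
LSB = 44 V / 2^12 = 10.742 mV.
V_rms = LSB/√12 = 3.10 mV.

3.10 mV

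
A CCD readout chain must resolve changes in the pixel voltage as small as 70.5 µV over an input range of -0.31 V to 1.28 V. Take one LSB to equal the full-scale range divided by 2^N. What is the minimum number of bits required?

Span: 1.28 V − (-0.31 V) = 1.59 V.
Levels needed ≥ 1.59/70.5 µV = 22550. 2^15 = 32768 suffices, so N_min = 15.

15 bits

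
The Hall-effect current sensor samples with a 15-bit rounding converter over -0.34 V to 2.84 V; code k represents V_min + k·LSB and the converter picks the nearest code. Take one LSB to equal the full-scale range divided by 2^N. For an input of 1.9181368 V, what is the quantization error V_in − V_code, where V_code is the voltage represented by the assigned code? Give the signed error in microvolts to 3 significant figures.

−24.2 µV

Range = 2.84 − (-0.34) = 3.18 V. LSB = 3.18 V / 2^15 ≈ 97.05 µV.
(1.9181368 − (-0.34)) / LSB = 2.2581368 × 32768/3.18 = 23268.7505. Nearest integer: k = 23269.
Reconstructed level: -0.34 + 23269 × 3.18/32768 V = 1.9181610107 V.
V_in − V_code = 1.9181368 − (1.9181610107) = −24.2 µV.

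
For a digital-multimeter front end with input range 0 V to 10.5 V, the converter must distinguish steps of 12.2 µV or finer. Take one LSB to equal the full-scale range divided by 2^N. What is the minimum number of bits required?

20 bits

Range is 10.5 V.
Levels needed ≥ 10.5/12.2 µV = 860700. 2^20 = 1048576 suffices, so N_min = 20.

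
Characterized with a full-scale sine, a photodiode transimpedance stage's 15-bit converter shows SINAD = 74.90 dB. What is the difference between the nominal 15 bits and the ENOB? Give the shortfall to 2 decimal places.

ENOB = (SINAD − 1.76)/6.02 = (74.90 − 1.76)/6.02 = 12.1495 bits.
15 − 12.1495 = 2.85 bits below nominal.

2.85 bits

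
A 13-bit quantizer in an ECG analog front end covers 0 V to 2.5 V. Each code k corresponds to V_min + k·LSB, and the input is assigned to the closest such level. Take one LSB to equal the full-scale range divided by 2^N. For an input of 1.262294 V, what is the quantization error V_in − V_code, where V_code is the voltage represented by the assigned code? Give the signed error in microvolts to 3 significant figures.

Span = 2.5 V. LSB = 2.5 V / 2^13 ≈ 305.2 µV.
Position in LSBs: (1.262294 − (0)) × 8192/2.5 = 4136.2850; rounding gives k = 4136.
Reconstructed level: 0 + 4136 × 2.5/8192 V = 1.262207031 V.
e = 1.262294 − (1.262207031) = +87.0 µV.

+87.0 µV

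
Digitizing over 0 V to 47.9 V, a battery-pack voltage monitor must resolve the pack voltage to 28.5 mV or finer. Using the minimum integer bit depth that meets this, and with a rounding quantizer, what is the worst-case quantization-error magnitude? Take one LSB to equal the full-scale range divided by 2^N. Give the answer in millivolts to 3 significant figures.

V_FS = 47.9 V.
47.9 V / 28.5 mV = 1681. Since 2^10 = 1024 and 2^11 = 2048, N = 11.
Step size = 47.9/2048 V = 23.389 mV.
|e|_max = LSB/2 = 11.7 mV.

11.7 mV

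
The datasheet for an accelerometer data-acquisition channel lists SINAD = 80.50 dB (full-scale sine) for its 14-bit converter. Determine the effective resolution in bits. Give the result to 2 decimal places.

ENOB = (80.50 − 1.76)/6.02 = 13.0797 bits.

13.08 bits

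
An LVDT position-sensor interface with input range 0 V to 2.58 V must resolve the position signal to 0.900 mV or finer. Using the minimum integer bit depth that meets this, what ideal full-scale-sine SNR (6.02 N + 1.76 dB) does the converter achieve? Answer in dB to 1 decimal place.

V_FS = 2.58 V.
Need 2^N ≥ 2.58 V / 0.900 mV = 2867 → N_min = 12.
Ideal SNR at N = 12: 6.02·12 + 1.76 = 74.0 dB.

74.0 dB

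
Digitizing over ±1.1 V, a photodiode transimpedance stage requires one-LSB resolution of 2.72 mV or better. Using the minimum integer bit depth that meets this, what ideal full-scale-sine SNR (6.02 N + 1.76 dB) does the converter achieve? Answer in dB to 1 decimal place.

62.0 dB

The full-scale span is 1.1 − (-1.1) = 2.2 V.
Need 2^N ≥ 2.2 V / 2.72 mV = 808.8 → N_min = 10.
SNR = 6.02 × 10 + 1.76 = 61.96 dB.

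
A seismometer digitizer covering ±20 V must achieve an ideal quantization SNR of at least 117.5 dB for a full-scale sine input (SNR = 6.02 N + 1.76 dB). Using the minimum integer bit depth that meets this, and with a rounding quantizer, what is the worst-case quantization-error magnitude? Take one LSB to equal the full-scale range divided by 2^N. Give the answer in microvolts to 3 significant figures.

Span: 20 V − (-20 V) = 40 V.
6.02 N + 1.76 ≥ 117.5 gives N ≥ 19.226, so the minimum integer is 20.
LSB = 40 V / 2^20 = 38.147 µV.
Half an LSB is 19.1 µV.

19.1 µV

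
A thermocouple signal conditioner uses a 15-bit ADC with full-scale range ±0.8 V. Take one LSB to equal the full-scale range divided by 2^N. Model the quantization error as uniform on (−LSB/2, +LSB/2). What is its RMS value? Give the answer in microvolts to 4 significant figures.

Span: 0.8 V − (-0.8 V) = 1.6 V.
LSB = 1.6 V ÷ 2^15 = 1.6/32768 V = 48.8281 µV.
RMS of a uniform error over width LSB is LSB/√12 = 14.10 µV.

14.10 µV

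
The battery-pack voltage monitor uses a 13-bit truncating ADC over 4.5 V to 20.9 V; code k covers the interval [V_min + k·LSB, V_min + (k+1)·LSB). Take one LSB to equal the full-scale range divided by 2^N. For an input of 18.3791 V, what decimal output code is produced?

6932

Span: 20.9 V − (4.5 V) = 16.4 V. LSB = 16.4 V / 2^13 ≈ 2.002 mV.
(V_in − V_min) × 2^13/range = (18.3791 − (4.5)) × 8192/16.4 = 6932.780.
Floor → code = 6932.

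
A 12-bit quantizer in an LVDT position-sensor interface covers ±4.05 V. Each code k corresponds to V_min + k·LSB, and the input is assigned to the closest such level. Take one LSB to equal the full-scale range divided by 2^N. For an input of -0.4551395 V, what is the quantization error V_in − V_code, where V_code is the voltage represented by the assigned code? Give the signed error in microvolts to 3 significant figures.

The full-scale span is 4.05 − (-4.05) = 8.1 V. LSB = 8.1 V / 2^12 ≈ 1.978 mV.
(-0.4551395 − (-4.05)) / LSB = 3.5948605 × 4096/8.1 = 1817.8455. Nearest integer: k = 1818.
Reconstructed level: -4.05 + 1818 × 8.1/4096 V = -0.4548339844 V.
e = -0.4551395 − (-0.4548339844) = −306 µV.

−306 µV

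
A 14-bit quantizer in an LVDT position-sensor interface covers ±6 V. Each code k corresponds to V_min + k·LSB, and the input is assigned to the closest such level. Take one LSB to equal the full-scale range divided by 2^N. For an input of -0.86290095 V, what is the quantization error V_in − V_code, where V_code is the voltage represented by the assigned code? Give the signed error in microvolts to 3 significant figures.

−108 µV

Range = 6 − (-6) = 12 V. LSB = 12 V / 2^14 ≈ 0.7324 mV.
(V_in − V_min)/LSB = (-0.86290095 − (-6)) × 16384/12 = 7013.8526 → nearest code k = 7014.
Reconstructed level: -6 + 7014 × 12/16384 V = -0.86279296875 V.
V_in − V_code = -0.86290095 − (-0.86279296875) = −108 µV.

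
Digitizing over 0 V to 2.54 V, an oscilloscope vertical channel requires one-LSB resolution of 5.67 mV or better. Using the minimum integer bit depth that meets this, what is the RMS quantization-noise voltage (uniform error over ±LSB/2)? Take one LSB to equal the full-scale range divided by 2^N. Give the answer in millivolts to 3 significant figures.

Full-scale range = 2.54 V.
Required number of levels: 2.54/5.67 mV = 447.97; smallest N with 2^N ≥ that is 9.
LSB = 2.54 V / 2^9 = 4.9609 mV.
RMS noise = LSB/√12 = 1.43 mV.

1.43 mV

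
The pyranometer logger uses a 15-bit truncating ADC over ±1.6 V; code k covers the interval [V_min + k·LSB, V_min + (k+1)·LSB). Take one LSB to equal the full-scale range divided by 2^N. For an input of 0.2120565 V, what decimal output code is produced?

The full-scale span is 1.6 − (-1.6) = 3.2 V. LSB = 3.2 V / 2^15 ≈ 97.66 µV.
(V_in − V_min) × 2^15/range = (0.2120565 − (-1.6)) × 32768/3.2 = 18555.459.
Floor → code = 18555.

18555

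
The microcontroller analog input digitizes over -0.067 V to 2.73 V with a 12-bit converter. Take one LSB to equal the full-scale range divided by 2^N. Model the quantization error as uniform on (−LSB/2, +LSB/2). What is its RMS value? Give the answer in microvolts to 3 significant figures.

The full-scale span is 2.73 − (-0.067) = 2.797 V.
LSB = 2.797 V / 2^12 = 0.68286 mV.
For a uniform distribution on [−LSB/2, +LSB/2], V_rms = LSB/√12 = 0.68286 mV/3.4641 = 197 µV.

197 µV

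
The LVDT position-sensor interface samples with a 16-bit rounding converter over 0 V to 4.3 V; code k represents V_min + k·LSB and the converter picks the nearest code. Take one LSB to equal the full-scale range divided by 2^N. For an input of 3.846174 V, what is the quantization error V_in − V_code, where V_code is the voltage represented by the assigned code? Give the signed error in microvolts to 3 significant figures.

+17.7 µV

Range is 4.3 V. LSB = 4.3 V / 2^16 ≈ 65.61 µV.
(3.846174 − (0)) / LSB = 3.846174 × 65536/4.3 = 58619.2696. Nearest integer: k = 58619.
V_code = 0 + (58619/65536) × 4.3 = 3.8461563110 V.
e = 3.846174 − (3.8461563110) = +17.7 µV.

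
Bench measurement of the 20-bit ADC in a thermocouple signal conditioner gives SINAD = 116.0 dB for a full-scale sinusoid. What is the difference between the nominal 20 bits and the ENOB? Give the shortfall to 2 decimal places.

ENOB = (SINAD − 1.76)/6.02 = (116.0 − 1.76)/6.02 = 18.9767 bits.
20 − 18.9767 = 1.02 bits below nominal.

1.02 bits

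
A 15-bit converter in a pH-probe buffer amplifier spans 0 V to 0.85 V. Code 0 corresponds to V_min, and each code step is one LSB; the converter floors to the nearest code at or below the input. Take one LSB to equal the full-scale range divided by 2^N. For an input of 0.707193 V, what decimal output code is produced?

Full-scale range = 0.85 V. LSB = 0.85 V / 2^15 ≈ 25.94 µV.
V_in − V_min = 0.707193 − (0) = 0.707193 V.
Divide by LSB: 0.707193 × 32768/0.85 = 27262.7061.
Truncating gives code 27262.

27262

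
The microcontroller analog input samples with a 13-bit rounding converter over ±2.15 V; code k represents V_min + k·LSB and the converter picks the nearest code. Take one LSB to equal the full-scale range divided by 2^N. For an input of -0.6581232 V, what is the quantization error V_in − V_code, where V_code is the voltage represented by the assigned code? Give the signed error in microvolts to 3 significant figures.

Full-scale range = 2.15 V − (-2.15 V) = 4.3 V. LSB = 4.3 V / 2^13 ≈ 0.5249 mV.
Position in LSBs: (-0.6581232 − (-2.15)) × 8192/4.3 = 2842.1988; rounding gives k = 2842.
V_code = V_min + k × range/2^13 = -2.15 + 2842 × 4.3/8192 = -0.6582275391 V.
Error = V_in − V_code = -0.6581232 − (-0.6582275391) = +104 µV.

+104 µV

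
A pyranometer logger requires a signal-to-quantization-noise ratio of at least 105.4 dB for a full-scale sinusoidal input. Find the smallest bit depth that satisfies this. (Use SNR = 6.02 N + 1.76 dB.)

Required N = ⌈(105.4 − 1.76)/6.02⌉ = ⌈17.216⌉ = 18.

18 bits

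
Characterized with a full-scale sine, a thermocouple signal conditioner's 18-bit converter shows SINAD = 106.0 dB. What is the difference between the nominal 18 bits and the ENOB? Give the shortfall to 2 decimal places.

0.68 bits

N_eff = (106.0 − 1.76)/6.02 = 17.3156 bits.
18 − 17.3156 = 0.68 bits below nominal.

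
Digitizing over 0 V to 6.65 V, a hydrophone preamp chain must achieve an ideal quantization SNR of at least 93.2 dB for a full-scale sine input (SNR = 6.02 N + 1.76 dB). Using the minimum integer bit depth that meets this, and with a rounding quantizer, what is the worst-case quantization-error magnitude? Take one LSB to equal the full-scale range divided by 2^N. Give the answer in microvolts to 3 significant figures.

Range is 6.65 V.
Solving 6.02 N ≥ 93.2 − 1.76: N ≥ 15.189. Round up → N = 16.
LSB = 6.65 V ÷ 2^16 = 6.65/65536 V = 101.47 µV.
Max error for round-to-nearest is LSB/2 = 50.7 µV.

50.7 µV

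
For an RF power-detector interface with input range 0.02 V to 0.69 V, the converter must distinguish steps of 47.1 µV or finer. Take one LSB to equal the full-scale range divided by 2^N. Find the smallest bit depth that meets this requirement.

The full-scale span is 0.69 − (0.02) = 0.67 V.
Required number of levels: 0.67/47.1 µV = 14225; smallest N with 2^N ≥ that is 14.

14 bits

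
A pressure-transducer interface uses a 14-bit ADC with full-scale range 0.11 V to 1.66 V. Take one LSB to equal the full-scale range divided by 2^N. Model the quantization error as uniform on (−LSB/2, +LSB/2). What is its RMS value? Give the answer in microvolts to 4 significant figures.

27.31 µV

Span: 1.66 V − (0.11 V) = 1.55 V.
LSB = 1.55 V / 2^14 = 94.6045 µV.
V_rms = LSB/√12 = 94.6045 µV / √12 = 27.31 µV.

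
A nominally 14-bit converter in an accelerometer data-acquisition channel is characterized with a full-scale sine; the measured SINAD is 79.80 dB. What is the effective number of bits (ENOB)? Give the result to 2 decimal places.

12.96 bits

Inverting SNR = 6.02 N + 1.76: N_eff = (79.80 − 1.76)/6.02 = 12.9635.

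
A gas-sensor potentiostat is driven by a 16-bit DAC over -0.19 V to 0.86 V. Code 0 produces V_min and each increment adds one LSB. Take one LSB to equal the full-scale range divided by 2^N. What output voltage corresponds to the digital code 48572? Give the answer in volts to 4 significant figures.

Span: 0.86 V − (-0.19 V) = 1.05 V. LSB = 1.05 V / 2^16.
Output = V_min + (48572/65536) × range = -0.19 + 0.741150 × 1.05 V
      = -0.19 V + 0.778207 V = 0.588207 V.

0.5882 V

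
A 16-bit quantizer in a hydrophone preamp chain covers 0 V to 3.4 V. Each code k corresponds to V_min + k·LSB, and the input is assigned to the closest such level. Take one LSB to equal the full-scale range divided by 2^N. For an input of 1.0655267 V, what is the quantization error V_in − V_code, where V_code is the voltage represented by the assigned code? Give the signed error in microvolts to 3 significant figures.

V_FS = 3.4 V. LSB = 3.4 V / 2^16 ≈ 51.88 µV.
(V_in − V_min)/LSB = (1.0655267 − (0)) × 65536/3.4 = 20538.3405 → nearest code k = 20538.
V_code = 0 + (20538/65536) × 3.4 = 1.0655090332 V.
V_in − V_code = 1.0655267 − (1.0655090332) = +17.7 µV.

+17.7 µV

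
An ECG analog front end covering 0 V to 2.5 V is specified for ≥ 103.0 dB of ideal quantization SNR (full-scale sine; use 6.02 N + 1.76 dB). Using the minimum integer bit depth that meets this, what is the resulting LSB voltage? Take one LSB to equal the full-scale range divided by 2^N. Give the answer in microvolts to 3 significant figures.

19.1 µV

Range is 2.5 V.
N ≥ (103.0 − 1.76)/6.02 = 16.817 → N_min = 17.
One LSB is 2.5 V / 131072 = 19.1 µV.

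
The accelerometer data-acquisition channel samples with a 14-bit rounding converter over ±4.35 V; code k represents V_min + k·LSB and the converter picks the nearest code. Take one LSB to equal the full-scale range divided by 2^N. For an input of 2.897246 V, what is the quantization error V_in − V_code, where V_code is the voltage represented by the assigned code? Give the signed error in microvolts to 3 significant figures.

+78.0 µV

Span: 4.35 V − (-4.35 V) = 8.7 V. LSB = 8.7 V / 2^14 ≈ 0.5310 mV.
(2.897246 − (-4.35)) / LSB = 7.247246 × 16384/8.7 = 13648.1469. Nearest integer: k = 13648.
Reconstructed level: -4.35 + 13648 × 8.7/16384 V = 2.8971679688 V.
V_in − V_code = 2.897246 − (2.8971679688) = +78.0 µV.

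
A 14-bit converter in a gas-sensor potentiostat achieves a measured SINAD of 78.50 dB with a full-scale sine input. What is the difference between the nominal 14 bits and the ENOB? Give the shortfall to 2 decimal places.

1.25 bits

N_eff = (78.50 − 1.76)/6.02 = 12.7475 bits.
Shortfall = 14 − 12.7475 = 1.2525 bits.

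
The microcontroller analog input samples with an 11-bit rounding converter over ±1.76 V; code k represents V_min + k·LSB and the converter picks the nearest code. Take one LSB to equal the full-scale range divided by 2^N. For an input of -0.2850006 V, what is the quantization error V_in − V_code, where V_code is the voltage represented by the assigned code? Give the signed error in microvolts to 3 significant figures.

Span: 1.76 V − (-1.76 V) = 3.52 V. LSB = 3.52 V / 2^11 ≈ 1.719 mV.
(V_in − V_min)/LSB = (-0.2850006 − (-1.76)) × 2048/3.52 = 858.1815 → nearest code k = 858.
V_code = V_min + k × range/2^11 = -1.76 + 858 × 3.52/2048 = -0.2853125000 V.
e = -0.2850006 − (-0.2853125000) = +312 µV.

+312 µV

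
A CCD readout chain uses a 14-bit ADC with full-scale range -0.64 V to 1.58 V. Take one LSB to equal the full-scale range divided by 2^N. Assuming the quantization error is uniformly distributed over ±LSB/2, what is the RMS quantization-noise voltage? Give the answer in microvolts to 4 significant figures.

39.11 µV

Range = 1.58 − (-0.64) = 2.22 V.
LSB = 2.22 V / 2^14 = 135.498 µV.
For a uniform distribution on [−LSB/2, +LSB/2], V_rms = LSB/√12 = 135.498 µV/3.4641 = 39.11 µV.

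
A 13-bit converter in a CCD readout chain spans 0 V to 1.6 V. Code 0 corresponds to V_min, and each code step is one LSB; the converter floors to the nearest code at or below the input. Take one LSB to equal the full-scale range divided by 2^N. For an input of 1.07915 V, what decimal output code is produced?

Range is 1.6 V. LSB = 1.6 V / 2^13 ≈ 195.3 µV.
V_in − V_min = 1.07915 − (0) = 1.07915 V.
Divide by LSB: 1.07915 × 8192/1.6 = 5525.2480.
Truncating gives code 5525.

5525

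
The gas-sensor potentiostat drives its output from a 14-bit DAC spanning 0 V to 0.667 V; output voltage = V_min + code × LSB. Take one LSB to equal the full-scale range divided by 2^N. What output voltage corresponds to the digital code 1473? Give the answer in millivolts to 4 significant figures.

59.97 mV

Span = 0.667 V. LSB = 0.667 V / 2^14.
V_out = 0 + 1473 × (0.667/16384) V
      = 0 + 0.0599665 = 0.0599665 V.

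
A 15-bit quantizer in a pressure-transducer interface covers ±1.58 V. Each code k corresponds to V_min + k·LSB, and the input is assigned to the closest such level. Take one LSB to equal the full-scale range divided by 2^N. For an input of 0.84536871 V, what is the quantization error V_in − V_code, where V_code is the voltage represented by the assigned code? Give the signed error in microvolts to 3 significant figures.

Span: 1.58 V − (-1.58 V) = 3.16 V. LSB = 3.16 V / 2^15 ≈ 96.44 µV.
(0.84536871 − (-1.58)) / LSB = 2.42536871 × 32768/3.16 = 25150.1525. Nearest integer: k = 25150.
V_code = -1.58 + (25150/32768) × 3.16 = 0.84535400391 V.
Error = V_in − V_code = 0.84536871 − (0.84535400391) = +14.7 µV.

+14.7 µV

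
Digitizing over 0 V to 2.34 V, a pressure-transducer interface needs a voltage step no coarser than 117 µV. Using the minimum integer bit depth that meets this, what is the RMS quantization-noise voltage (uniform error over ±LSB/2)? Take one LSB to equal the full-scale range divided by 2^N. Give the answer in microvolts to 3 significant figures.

20.6 µV

Range is 2.34 V.
Levels needed ≥ 2.34/117 µV = 20000. 2^15 = 32768 suffices, so N_min = 15.
LSB = 2.34 V ÷ 2^15 = 2.34/32768 V = 71.411 µV.
V_rms = LSB/√12 = 20.6 µV.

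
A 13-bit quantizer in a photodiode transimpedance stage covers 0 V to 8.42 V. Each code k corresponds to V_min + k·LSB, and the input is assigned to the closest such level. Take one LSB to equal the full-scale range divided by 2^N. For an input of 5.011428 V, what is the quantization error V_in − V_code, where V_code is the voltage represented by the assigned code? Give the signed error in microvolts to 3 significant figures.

−281 µV

Full-scale range = 8.42 V. LSB = 8.42 V / 2^13 ≈ 1.028 mV.
(V_in − V_min)/LSB = (5.011428 − (0)) × 8192/8.42 = 4875.7266 → nearest code k = 4876.
Reconstructed level: 0 + 4876 × 8.42/8192 V = 5.011708984 V.
V_in − V_code = 5.011428 − (5.011708984) = −281 µV.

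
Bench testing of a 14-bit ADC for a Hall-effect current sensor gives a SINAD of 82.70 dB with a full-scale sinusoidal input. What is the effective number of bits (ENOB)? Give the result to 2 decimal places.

ENOB = (82.70 − 1.76)/6.02 = 13.4452 bits.

13.45 bits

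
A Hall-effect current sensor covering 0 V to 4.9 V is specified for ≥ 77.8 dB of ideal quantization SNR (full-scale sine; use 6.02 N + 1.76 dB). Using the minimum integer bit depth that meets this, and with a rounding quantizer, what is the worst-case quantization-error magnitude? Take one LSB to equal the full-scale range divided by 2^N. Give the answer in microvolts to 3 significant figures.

Range is 4.9 V.
Required N = ⌈(77.8 − 1.76)/6.02⌉ = ⌈12.631⌉ = 13.
Step size = 4.9/8192 V = 0.59814 mV.
Half an LSB is 299 µV.

299 µV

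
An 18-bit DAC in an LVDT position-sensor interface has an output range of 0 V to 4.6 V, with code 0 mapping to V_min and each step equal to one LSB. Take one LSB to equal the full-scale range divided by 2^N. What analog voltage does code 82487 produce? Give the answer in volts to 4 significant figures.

V_FS = 4.6 V. LSB = 4.6 V / 2^18.
V_out = V_min + code × LSB = 0 V + 82487 × 4.6 V / 262144
      = 0 V + 1.44745 V = 1.44745 V.

1.447 V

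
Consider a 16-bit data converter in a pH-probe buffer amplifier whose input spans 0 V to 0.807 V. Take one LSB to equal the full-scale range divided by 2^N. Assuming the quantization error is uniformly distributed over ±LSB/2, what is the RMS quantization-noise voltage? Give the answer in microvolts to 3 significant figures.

3.55 µV

Full-scale range = 0.807 V.
LSB = 0.807 V ÷ 2^16 = 0.807/65536 V = 12.314 µV.
V_rms = LSB/√12 = 12.314 µV / √12 = 3.55 µV.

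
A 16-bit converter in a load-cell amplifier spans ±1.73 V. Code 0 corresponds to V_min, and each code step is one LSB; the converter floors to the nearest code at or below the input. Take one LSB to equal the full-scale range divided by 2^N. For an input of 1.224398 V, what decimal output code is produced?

Range = 1.73 − (-1.73) = 3.46 V. LSB = 3.46 V / 2^16 ≈ 52.80 µV.
(V_in − V_min) × 2^16/range = (1.224398 − (-1.73)) × 65536/3.46 = 55959.372.
Floor → code = 55959.

55959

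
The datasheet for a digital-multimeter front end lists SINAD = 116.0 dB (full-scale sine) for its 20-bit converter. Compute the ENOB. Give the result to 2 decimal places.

Inverting SNR = 6.02 N + 1.76: N_eff = (116.0 − 1.76)/6.02 = 18.9767.

18.98 bits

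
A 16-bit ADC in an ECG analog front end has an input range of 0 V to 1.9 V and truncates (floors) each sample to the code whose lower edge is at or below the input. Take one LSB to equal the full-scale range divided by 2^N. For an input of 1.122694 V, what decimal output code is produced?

38724

Full-scale range = 1.9 V. LSB = 1.9 V / 2^16 ≈ 28.99 µV.
(V_in − V_min) × 2^16/range = (1.122694 − (0)) × 65536/1.9 = 38724.671.
Floor → code = 38724.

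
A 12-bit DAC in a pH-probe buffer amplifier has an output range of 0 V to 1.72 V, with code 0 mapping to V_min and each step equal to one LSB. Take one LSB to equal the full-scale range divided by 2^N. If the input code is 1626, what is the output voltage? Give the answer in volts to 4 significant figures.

0.6828 V

Span = 1.72 V. LSB = 1.72 V / 2^12.
V_out = 0 + 1626 × (1.72/4096) V
      = 0 + 0.682793 = 0.682793 V.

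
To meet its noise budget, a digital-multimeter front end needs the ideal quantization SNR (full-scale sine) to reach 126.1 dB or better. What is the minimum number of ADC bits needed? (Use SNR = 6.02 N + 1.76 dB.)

6.02 N + 1.76 ≥ 126.1 gives N ≥ 20.654, so the minimum integer is 21.

21 bits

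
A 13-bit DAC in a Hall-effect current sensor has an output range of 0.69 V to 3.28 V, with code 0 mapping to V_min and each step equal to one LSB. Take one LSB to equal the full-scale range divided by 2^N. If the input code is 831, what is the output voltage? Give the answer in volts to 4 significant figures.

0.9527 V

Full-scale range = 3.28 V − (0.69 V) = 2.59 V. LSB = 2.59 V / 2^13.
Output = V_min + (831/8192) × range = 0.69 + 0.101440 × 2.59 V
      = 0.69 V + 0.262731 V = 0.952731 V.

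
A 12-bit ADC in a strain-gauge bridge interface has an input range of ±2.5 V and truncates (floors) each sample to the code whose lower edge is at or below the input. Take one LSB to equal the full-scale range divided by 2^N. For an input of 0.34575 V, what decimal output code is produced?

2331

The full-scale span is 2.5 − (-2.5) = 5 V. LSB = 5 V / 2^12 ≈ 1.221 mV.
code = ⌊(V_in − V_min)/LSB⌋ = ⌊(V_in − V_min) × 2^12 / range⌋
     = ⌊(0.34575 − (-2.5)) × 4096 / 5⌋ = ⌊2.84575 × 4096/5⌋
     = ⌊2331.238⌋ = 2331.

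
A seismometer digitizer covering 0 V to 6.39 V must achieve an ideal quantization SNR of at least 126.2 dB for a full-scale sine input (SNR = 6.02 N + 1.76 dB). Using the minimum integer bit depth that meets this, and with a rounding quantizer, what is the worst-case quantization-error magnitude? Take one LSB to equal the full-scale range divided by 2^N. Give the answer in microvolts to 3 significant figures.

Full-scale range = 6.39 V.
N ≥ (126.2 − 1.76)/6.02 = 20.671 → N_min = 21.
Step size = 6.39/2097152 V = 3.0470 µV.
|e|_max = LSB/2 = 1.52 µV.

1.52 µV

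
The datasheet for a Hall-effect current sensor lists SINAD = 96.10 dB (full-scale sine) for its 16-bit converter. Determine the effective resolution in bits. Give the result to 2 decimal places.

15.67 bits

(96.10 − 1.76) / 6.02 = 94.34/6.02 = 15.6711 effective bits.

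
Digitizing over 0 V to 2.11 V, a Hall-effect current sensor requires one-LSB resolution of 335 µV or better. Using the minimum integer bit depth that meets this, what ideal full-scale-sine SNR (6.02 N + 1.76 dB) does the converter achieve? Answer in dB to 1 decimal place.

V_FS = 2.11 V.
Need 2^N ≥ 2.11 V / 335 µV = 6299 → N_min = 13.
6.02(13) + 1.76 = 80.02 dB.

80.0 dB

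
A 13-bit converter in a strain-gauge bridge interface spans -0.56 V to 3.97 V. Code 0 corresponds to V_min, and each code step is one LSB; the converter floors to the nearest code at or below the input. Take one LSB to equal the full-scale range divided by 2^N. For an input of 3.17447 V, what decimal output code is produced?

Range = 3.97 − (-0.56) = 4.53 V. LSB = 4.53 V / 2^13 ≈ 0.5530 mV.
code = ⌊(V_in − V_min)/LSB⌋ = ⌊(V_in − V_min) × 2^13 / range⌋
     = ⌊(3.17447 − (-0.56)) × 8192 / 4.53⌋ = ⌊3.73447 × 8192/4.53⌋
     = ⌊6753.373⌋ = 6753.

6753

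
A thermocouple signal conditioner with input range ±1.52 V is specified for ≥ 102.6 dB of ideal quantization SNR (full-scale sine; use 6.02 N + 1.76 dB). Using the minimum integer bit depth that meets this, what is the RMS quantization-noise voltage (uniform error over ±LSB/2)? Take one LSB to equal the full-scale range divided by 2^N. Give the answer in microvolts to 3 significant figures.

The full-scale span is 1.52 − (-1.52) = 3.04 V.
Required N = ⌈(102.6 − 1.76)/6.02⌉ = ⌈16.751⌉ = 17.
LSB = 3.04 V / 2^17 = 23.193 µV.
σ_q = LSB/√12 = 23.193 µV/3.4641 = 6.70 µV.

6.70 µV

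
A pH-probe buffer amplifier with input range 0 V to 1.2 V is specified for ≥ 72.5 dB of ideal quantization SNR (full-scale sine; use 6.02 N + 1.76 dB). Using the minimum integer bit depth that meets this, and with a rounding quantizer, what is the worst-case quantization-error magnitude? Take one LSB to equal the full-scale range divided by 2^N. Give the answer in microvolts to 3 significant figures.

146 µV

V_FS = 1.2 V.
Solving 6.02 N ≥ 72.5 − 1.76: N ≥ 11.751. Round up → N = 12.
Step size = 1.2/4096 V = 292.97 µV.
Half an LSB is 146 µV.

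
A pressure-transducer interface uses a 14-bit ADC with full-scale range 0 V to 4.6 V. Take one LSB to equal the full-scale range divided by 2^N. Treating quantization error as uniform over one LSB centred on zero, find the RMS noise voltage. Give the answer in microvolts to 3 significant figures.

Range is 4.6 V.
LSB = 4.6 V / 2^14 = 280.76 µV.
σ_q = LSB/√12 = 280.76 µV/3.4641 = 81.0 µV.

81.0 µV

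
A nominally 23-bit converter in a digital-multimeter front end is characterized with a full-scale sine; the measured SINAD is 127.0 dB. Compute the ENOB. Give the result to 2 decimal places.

20.80 bits

ENOB = (127.0 − 1.76)/6.02 = 20.8040 bits.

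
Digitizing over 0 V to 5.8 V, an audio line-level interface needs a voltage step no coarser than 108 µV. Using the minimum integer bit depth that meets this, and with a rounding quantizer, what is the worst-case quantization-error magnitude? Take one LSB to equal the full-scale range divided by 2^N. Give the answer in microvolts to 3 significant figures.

Span = 5.8 V.
Required number of levels: 5.8/108 µV = 53704; smallest N with 2^N ≥ that is 16.
Step size = 5.8/65536 V = 88.501 µV.
|e|_max = LSB/2 = 44.3 µV.

44.3 µV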